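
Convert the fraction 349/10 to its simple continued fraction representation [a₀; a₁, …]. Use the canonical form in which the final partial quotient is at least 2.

349 ÷ 10 → quotient 34, remainder 9
10 ÷ 9 → quotient 1, remainder 1
9 ÷ 1 → quotient 9, remainder 0

[34; 1, 9]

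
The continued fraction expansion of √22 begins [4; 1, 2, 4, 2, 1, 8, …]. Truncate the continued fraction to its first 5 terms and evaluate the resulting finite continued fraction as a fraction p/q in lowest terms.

136/29

Work from the innermost term outward:
Start with 2.
4 + 1/(2/1) = 4 + 1/2 = 9/2
2 + 1/(9/2) = 2 + 2/9 = 20/9
1 + 1/(20/9) = 1 + 9/20 = 29/20
4 + 1/(29/20) = 4 + 20/29 = 136/29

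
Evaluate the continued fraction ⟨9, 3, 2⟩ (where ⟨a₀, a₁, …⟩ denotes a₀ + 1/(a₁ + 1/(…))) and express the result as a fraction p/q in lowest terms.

65/7

a_0 = 9: 9/1
a_1 = 3: 28/3
a_2 = 2: 65/7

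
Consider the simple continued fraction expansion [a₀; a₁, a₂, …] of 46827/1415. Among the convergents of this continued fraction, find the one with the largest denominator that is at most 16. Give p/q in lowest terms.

a_0 = 33: 33/1  (≤ bound)
a_1 = 10: 331/10  (≤ bound)
a_2 = 1: 364/11  (≤ bound)
a_3 = 2: 1059/32  (> 16, stop)

364/11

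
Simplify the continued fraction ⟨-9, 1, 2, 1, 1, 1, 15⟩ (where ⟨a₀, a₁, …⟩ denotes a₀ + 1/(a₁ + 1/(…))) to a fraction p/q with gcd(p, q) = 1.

-1423/172

Start with 15.
1 + 1/(15/1) = 1 + 1/15 = 16/15
1 + 1/(16/15) = 1 + 15/16 = 31/16
1 + 1/(31/16) = 1 + 16/31 = 47/31
2 + 1/(47/31) = 2 + 31/47 = 125/47
1 + 1/(125/47) = 1 + 47/125 = 172/125
-9 + 1/(172/125) = -9 + 125/172 = -1423/172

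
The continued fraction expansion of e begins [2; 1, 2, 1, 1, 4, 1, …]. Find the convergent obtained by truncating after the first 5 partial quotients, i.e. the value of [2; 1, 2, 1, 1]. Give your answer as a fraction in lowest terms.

Collapse the nested fraction from the inside out:
Start with 1.
1 + 1/(1/1) = 1 + 1/1 = 2/1
2 + 1/(2/1) = 2 + 1/2 = 5/2
1 + 1/(5/2) = 1 + 2/5 = 7/5
2 + 1/(7/5) = 2 + 5/7 = 19/7

19/7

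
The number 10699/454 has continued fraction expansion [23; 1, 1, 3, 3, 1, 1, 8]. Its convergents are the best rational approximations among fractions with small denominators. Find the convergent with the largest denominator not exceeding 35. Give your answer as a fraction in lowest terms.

707/30

List convergents until the denominator exceeds the bound:
a_0 = 23: 23/1  (≤ bound)
a_1 = 1: 24/1  (≤ bound)
a_2 = 1: 47/2  (≤ bound)
a_3 = 3: 165/7  (≤ bound)
a_4 = 3: 542/23  (≤ bound)
a_5 = 1: 707/30  (≤ bound)
a_6 = 1: 1249/53  (> 35, stop)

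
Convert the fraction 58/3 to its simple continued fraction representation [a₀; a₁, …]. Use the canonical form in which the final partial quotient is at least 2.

[19; 3]

⌊58/3⌋ = 19, remainder 1
⌊3/1⌋ = 3, remainder 0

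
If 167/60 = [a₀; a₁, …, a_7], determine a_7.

2

Apply division with remainder until the remainder is 0:
167 = 2·60 + 47, so a_0 = 2
60 = 1·47 + 13, so a_1 = 1
47 = 3·13 + 8, so a_2 = 3
13 = 1·8 + 5, so a_3 = 1
8 = 1·5 + 3, so a_4 = 1
5 = 1·3 + 2, so a_5 = 1
3 = 1·2 + 1, so a_6 = 1
2 = 2·1 + 0, so a_7 = 2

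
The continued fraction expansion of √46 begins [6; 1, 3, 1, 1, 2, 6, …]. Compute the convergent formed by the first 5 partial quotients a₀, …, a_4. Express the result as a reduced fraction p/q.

61/9

Build up convergents one term at a time:
a_0 = 6: 6/1
a_1 = 1: 7/1
a_2 = 3: 27/4
a_3 = 1: 34/5
a_4 = 1: 61/9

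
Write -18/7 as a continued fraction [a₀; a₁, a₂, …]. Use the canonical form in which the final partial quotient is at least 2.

Run the Euclidean algorithm, recording each quotient:
-18 ÷ 7 → quotient -3, remainder 3
7 ÷ 3 → quotient 2, remainder 1
3 ÷ 1 → quotient 3, remainder 0

[-3; 2, 3]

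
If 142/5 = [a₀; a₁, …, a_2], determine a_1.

2

Run the Euclidean algorithm, recording each quotient:
⌊142/5⌋ = 28, remainder 2
⌊5/2⌋ = 2, remainder 1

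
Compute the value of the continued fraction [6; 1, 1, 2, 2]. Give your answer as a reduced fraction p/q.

79/12

Use the convergent recurrence hₖ = aₖ·hₖ₋₁ + hₖ₋₂ (and likewise for the denominators kₖ):
a_0 = 6: 6/1
a_1 = 1: 7/1
a_2 = 1: 13/2
a_3 = 2: 33/5
a_4 = 2: 79/12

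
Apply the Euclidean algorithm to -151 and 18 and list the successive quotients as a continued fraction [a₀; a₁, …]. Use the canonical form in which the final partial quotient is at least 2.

-151 = -9·18 + 11, so a_0 = -9
18 = 1·11 + 7, so a_1 = 1
11 = 1·7 + 4, so a_2 = 1
7 = 1·4 + 3, so a_3 = 1
4 = 1·3 + 1, so a_4 = 1
3 = 3·1 + 0, so a_5 = 3

[-9; 1, 1, 1, 1, 3]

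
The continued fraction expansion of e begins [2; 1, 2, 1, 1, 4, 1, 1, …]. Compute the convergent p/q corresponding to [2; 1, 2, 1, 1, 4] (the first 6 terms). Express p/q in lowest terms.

87/32

a_0 = 2: 2/1
a_1 = 1: 3/1
a_2 = 2: 8/3
a_3 = 1: 11/4
a_4 = 1: 19/7
a_5 = 4: 87/32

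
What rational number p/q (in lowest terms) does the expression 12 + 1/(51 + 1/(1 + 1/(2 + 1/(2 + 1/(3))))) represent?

a_0 = 12: 12/1
a_1 = 51: 613/51
a_2 = 1: 625/52
a_3 = 2: 1863/155
a_4 = 2: 4351/362
a_5 = 3: 14916/1241

14916/1241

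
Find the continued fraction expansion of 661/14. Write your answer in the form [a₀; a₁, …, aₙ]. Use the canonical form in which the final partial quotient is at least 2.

661 = 47·14 + 3, so a_0 = 47
14 = 4·3 + 2, so a_1 = 4
3 = 1·2 + 1, so a_2 = 1
2 = 2·1 + 0, so a_3 = 2

[47; 4, 1, 2]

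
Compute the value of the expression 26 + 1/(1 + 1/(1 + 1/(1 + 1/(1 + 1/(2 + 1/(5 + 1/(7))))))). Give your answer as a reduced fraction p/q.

13387/503

Use the convergent recurrence hₖ = aₖ·hₖ₋₁ + hₖ₋₂ (and likewise for the denominators kₖ):
a_0 = 26: 26/1
a_1 = 1: 27/1
a_2 = 1: 53/2
a_3 = 1: 80/3
a_4 = 1: 133/5
a_5 = 2: 346/13
a_6 = 5: 1863/70
a_7 = 7: 13387/503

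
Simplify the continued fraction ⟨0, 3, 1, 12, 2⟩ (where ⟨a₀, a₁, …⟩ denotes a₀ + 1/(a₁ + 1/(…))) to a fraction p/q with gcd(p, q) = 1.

a_0 = 0: 0/1
a_1 = 3: 1/3
a_2 = 1: 1/4
a_3 = 12: 13/51
a_4 = 2: 27/106

27/106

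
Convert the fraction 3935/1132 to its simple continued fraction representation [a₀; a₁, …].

Run the Euclidean algorithm, recording each quotient:
3935 = 3·1132 + 539, so a_0 = 3
1132 = 2·539 + 54, so a_1 = 2
539 = 9·54 + 53, so a_2 = 9
54 = 1·53 + 1, so a_3 = 1
53 = 53·1 + 0, so a_4 = 53

[3; 2, 9, 1, 53]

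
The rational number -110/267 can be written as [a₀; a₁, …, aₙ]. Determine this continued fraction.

-110 = -1·267 + 157, so a_0 = -1
267 = 1·157 + 110, so a_1 = 1
157 = 1·110 + 47, so a_2 = 1
110 = 2·47 + 16, so a_3 = 2
47 = 2·16 + 15, so a_4 = 2
16 = 1·15 + 1, so a_5 = 1
15 = 15·1 + 0, so a_6 = 15

[-1; 1, 1, 2, 2, 1, 15]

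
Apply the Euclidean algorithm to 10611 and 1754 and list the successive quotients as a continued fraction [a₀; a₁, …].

[6; 20, 6, 4, 1, 2]

⌊10611/1754⌋ = 6, remainder 87
⌊1754/87⌋ = 20, remainder 14
⌊87/14⌋ = 6, remainder 3
⌊14/3⌋ = 4, remainder 2
⌊3/2⌋ = 1, remainder 1
⌊2/1⌋ = 2, remainder 0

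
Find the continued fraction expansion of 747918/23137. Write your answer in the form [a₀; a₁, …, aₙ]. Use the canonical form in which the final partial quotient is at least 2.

Repeatedly divide and take the remainder:
⌊747918/23137⌋ = 32, remainder 7534
⌊23137/7534⌋ = 3, remainder 535
⌊7534/535⌋ = 14, remainder 44
⌊535/44⌋ = 12, remainder 7
⌊44/7⌋ = 6, remainder 2
⌊7/2⌋ = 3, remainder 1
⌊2/1⌋ = 2, remainder 0

[32; 3, 14, 12, 6, 3, 2]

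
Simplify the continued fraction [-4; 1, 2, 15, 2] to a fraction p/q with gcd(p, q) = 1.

Starting at the tail and folding back:
Start with 2.
15 + 1/(2/1) = 15 + 1/2 = 31/2
2 + 1/(31/2) = 2 + 2/31 = 64/31
1 + 1/(64/31) = 1 + 31/64 = 95/64
-4 + 1/(95/64) = -4 + 64/95 = -316/95

-316/95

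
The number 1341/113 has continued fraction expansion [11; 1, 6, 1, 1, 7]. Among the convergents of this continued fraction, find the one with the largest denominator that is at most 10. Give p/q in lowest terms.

95/8

List convergents until the denominator exceeds the bound:
a_0 = 11: 11/1  (≤ bound)
a_1 = 1: 12/1  (≤ bound)
a_2 = 6: 83/7  (≤ bound)
a_3 = 1: 95/8  (≤ bound)
a_4 = 1: 178/15  (> 10, stop)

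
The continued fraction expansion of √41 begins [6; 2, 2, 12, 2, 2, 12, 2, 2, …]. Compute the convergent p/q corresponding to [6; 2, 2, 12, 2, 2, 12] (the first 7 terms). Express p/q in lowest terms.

25414/3969

Compute successive convergents:
a_0 = 6: 6/1
a_1 = 2: 13/2
a_2 = 2: 32/5
a_3 = 12: 397/62
a_4 = 2: 826/129
a_5 = 2: 2049/320
a_6 = 12: 25414/3969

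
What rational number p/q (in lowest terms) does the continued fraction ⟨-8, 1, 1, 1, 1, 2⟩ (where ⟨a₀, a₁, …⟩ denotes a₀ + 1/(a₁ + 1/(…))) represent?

Start with 2.
1 + 1/(2/1) = 1 + 1/2 = 3/2
1 + 1/(3/2) = 1 + 2/3 = 5/3
1 + 1/(5/3) = 1 + 3/5 = 8/5
1 + 1/(8/5) = 1 + 5/8 = 13/8
-8 + 1/(13/8) = -8 + 8/13 = -96/13

-96/13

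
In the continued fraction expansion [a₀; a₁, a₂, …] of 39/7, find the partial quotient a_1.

1

⌊39/7⌋ = 5, remainder 4
⌊7/4⌋ = 1, remainder 3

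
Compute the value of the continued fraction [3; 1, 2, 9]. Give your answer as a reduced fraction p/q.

103/28

Collapse the nested fraction from the inside out:
Start with 9.
2 + 1/(9/1) = 2 + 1/9 = 19/9
1 + 1/(19/9) = 1 + 9/19 = 28/19
3 + 1/(28/19) = 3 + 19/28 = 103/28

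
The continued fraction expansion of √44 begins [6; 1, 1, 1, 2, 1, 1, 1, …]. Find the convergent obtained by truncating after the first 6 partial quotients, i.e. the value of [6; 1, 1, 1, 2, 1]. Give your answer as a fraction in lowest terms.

73/11

Start with 1.
2 + 1/(1/1) = 2 + 1/1 = 3/1
1 + 1/(3/1) = 1 + 1/3 = 4/3
1 + 1/(4/3) = 1 + 3/4 = 7/4
1 + 1/(7/4) = 1 + 4/7 = 11/7
6 + 1/(11/7) = 6 + 7/11 = 73/11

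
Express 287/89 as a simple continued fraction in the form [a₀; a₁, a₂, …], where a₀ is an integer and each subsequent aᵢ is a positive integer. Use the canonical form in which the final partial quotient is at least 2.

[3; 4, 2, 4, 2]

287 = 3·89 + 20, so a_0 = 3
89 = 4·20 + 9, so a_1 = 4
20 = 2·9 + 2, so a_2 = 2
9 = 4·2 + 1, so a_3 = 4
2 = 2·1 + 0, so a_4 = 2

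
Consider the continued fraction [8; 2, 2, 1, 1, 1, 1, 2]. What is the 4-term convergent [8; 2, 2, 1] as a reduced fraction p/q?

59/7

a_0 = 8: 8/1
a_1 = 2: 17/2
a_2 = 2: 42/5
a_3 = 1: 59/7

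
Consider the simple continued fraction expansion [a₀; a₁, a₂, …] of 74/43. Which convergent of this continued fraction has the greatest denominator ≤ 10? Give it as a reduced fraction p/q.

a_0 = 1: 1/1  (≤ bound)
a_1 = 1: 2/1  (≤ bound)
a_2 = 2: 5/3  (≤ bound)
a_3 = 1: 7/4  (≤ bound)
a_4 = 1: 12/7  (≤ bound)
a_5 = 2: 31/18  (> 10, stop)

12/7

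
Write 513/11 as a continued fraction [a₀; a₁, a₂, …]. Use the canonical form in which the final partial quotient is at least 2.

Apply division with remainder until the remainder is 0:
⌊513/11⌋ = 46, remainder 7
⌊11/7⌋ = 1, remainder 4
⌊7/4⌋ = 1, remainder 3
⌊4/3⌋ = 1, remainder 1
⌊3/1⌋ = 3, remainder 0

[46; 1, 1, 1, 3]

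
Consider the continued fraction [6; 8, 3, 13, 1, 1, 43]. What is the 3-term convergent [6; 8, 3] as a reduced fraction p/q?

Compute successive convergents:
a_0 = 6: 6/1
a_1 = 8: 49/8
a_2 = 3: 153/25

153/25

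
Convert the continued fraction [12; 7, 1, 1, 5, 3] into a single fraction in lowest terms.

a_0 = 12: 12/1
a_1 = 7: 85/7
a_2 = 1: 97/8
a_3 = 1: 182/15
a_4 = 5: 1007/83
a_5 = 3: 3203/264

3203/264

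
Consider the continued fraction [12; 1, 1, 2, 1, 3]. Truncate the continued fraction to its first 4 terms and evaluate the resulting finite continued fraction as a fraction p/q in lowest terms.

63/5

a_0 = 12: 12/1
a_1 = 1: 13/1
a_2 = 1: 25/2
a_3 = 2: 63/5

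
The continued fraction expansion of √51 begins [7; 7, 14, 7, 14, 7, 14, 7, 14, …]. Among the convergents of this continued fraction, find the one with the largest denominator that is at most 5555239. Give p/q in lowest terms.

a_0 = 7: 7/1  (≤ bound)
a_1 = 7: 50/7  (≤ bound)
a_2 = 14: 707/99  (≤ bound)
a_3 = 7: 4999/700  (≤ bound)
a_4 = 14: 70693/9899  (≤ bound)
a_5 = 7: 499850/69993  (≤ bound)
a_6 = 14: 7068593/989801  (≤ bound)
a_7 = 7: 49980001/6998600  (> 5555239, stop)

7068593/989801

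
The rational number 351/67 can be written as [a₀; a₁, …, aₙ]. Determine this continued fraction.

351 ÷ 67 → quotient 5, remainder 16
67 ÷ 16 → quotient 4, remainder 3
16 ÷ 3 → quotient 5, remainder 1
3 ÷ 1 → quotient 3, remainder 0

[5; 4, 5, 3]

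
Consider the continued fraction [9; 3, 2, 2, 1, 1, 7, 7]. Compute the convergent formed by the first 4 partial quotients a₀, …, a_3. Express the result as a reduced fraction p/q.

a_0 = 9: 9/1
a_1 = 3: 28/3
a_2 = 2: 65/7
a_3 = 2: 158/17

158/17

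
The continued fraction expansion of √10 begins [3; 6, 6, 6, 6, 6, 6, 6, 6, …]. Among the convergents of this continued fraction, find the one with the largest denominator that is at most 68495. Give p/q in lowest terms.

List convergents until the denominator exceeds the bound:
a_0 = 3: 3/1  (≤ bound)
a_1 = 6: 19/6  (≤ bound)
a_2 = 6: 117/37  (≤ bound)
a_3 = 6: 721/228  (≤ bound)
a_4 = 6: 4443/1405  (≤ bound)
a_5 = 6: 27379/8658  (≤ bound)
a_6 = 6: 168717/53353  (≤ bound)
a_7 = 6: 1039681/328776  (> 68495, stop)

168717/53353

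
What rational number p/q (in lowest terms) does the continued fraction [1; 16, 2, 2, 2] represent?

209/197

a_0 = 1: 1/1
a_1 = 16: 17/16
a_2 = 2: 35/33
a_3 = 2: 87/82
a_4 = 2: 209/197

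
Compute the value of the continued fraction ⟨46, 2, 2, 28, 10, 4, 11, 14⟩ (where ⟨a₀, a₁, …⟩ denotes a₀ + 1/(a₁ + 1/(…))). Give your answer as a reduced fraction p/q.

Work from the innermost term outward:
Start with 14.
11 + 1/(14/1) = 11 + 1/14 = 155/14
4 + 1/(155/14) = 4 + 14/155 = 634/155
10 + 1/(634/155) = 10 + 155/634 = 6495/634
28 + 1/(6495/634) = 28 + 634/6495 = 182494/6495
2 + 1/(182494/6495) = 2 + 6495/182494 = 371483/182494
2 + 1/(371483/182494) = 2 + 182494/371483 = 925460/371483
46 + 1/(925460/371483) = 46 + 371483/925460 = 42942643/925460

42942643/925460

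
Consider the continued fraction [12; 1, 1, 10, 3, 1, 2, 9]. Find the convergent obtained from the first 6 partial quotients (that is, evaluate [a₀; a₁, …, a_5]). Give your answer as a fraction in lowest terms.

1077/86

Start with 1.
3 + 1/(1/1) = 3 + 1/1 = 4/1
10 + 1/(4/1) = 10 + 1/4 = 41/4
1 + 1/(41/4) = 1 + 4/41 = 45/41
1 + 1/(45/41) = 1 + 41/45 = 86/45
12 + 1/(86/45) = 12 + 45/86 = 1077/86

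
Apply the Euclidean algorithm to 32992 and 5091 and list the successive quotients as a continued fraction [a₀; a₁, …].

32992 = 6·5091 + 2446, so a_0 = 6
5091 = 2·2446 + 199, so a_1 = 2
2446 = 12·199 + 58, so a_2 = 12
199 = 3·58 + 25, so a_3 = 3
58 = 2·25 + 8, so a_4 = 2
25 = 3·8 + 1, so a_5 = 3
8 = 8·1 + 0, so a_6 = 8

[6; 2, 12, 3, 2, 3, 8]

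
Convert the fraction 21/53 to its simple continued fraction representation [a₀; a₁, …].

[0; 2, 1, 1, 10]

21 = 0·53 + 21, so a_0 = 0
53 = 2·21 + 11, so a_1 = 2
21 = 1·11 + 10, so a_2 = 1
11 = 1·10 + 1, so a_3 = 1
10 = 10·1 + 0, so a_4 = 10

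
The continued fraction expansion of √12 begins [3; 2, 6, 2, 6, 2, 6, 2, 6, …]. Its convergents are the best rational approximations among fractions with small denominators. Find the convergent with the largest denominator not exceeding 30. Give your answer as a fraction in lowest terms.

97/28

List convergents until the denominator exceeds the bound:
a_0 = 3: 3/1  (≤ bound)
a_1 = 2: 7/2  (≤ bound)
a_2 = 6: 45/13  (≤ bound)
a_3 = 2: 97/28  (≤ bound)
a_4 = 6: 627/181  (> 30, stop)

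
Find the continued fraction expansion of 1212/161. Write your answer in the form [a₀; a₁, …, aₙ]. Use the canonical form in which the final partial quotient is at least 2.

[7; 1, 1, 8, 2, 4]

Repeatedly divide and take the remainder:
⌊1212/161⌋ = 7, remainder 85
⌊161/85⌋ = 1, remainder 76
⌊85/76⌋ = 1, remainder 9
⌊76/9⌋ = 8, remainder 4
⌊9/4⌋ = 2, remainder 1
⌊4/1⌋ = 4, remainder 0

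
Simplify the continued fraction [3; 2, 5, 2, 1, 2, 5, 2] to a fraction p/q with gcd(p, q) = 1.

Starting at the tail and folding back:
Start with 2.
5 + 1/(2/1) = 5 + 1/2 = 11/2
2 + 1/(11/2) = 2 + 2/11 = 24/11
1 + 1/(24/11) = 1 + 11/24 = 35/24
2 + 1/(35/24) = 2 + 24/35 = 94/35
5 + 1/(94/35) = 5 + 35/94 = 505/94
2 + 1/(505/94) = 2 + 94/505 = 1104/505
3 + 1/(1104/505) = 3 + 505/1104 = 3817/1104

3817/1104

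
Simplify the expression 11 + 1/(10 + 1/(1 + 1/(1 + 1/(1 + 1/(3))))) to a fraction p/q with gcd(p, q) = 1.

1298/117

a_0 = 11: 11/1
a_1 = 10: 111/10
a_2 = 1: 122/11
a_3 = 1: 233/21
a_4 = 1: 355/32
a_5 = 3: 1298/117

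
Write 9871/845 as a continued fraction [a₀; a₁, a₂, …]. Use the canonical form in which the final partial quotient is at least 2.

[11; 1, 2, 7, 12, 1, 2]

9871 = 11·845 + 576, so a_0 = 11
845 = 1·576 + 269, so a_1 = 1
576 = 2·269 + 38, so a_2 = 2
269 = 7·38 + 3, so a_3 = 7
38 = 12·3 + 2, so a_4 = 12
3 = 1·2 + 1, so a_5 = 1
2 = 2·1 + 0, so a_6 = 2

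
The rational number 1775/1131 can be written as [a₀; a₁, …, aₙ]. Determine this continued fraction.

[1; 1, 1, 3, 9, 1, 4, 3]

Run the Euclidean algorithm, recording each quotient:
1775 = 1·1131 + 644, so a_0 = 1
1131 = 1·644 + 487, so a_1 = 1
644 = 1·487 + 157, so a_2 = 1
487 = 3·157 + 16, so a_3 = 3
157 = 9·16 + 13, so a_4 = 9
16 = 1·13 + 3, so a_5 = 1
13 = 4·3 + 1, so a_6 = 4
3 = 3·1 + 0, so a_7 = 3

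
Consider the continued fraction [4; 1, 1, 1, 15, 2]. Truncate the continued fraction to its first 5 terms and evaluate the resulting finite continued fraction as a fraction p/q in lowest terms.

219/47

Build up convergents one term at a time:
a_0 = 4: 4/1
a_1 = 1: 5/1
a_2 = 1: 9/2
a_3 = 1: 14/3
a_4 = 15: 219/47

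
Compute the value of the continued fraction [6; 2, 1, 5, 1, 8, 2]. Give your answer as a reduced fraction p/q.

Start with 2.
8 + 1/(2/1) = 8 + 1/2 = 17/2
1 + 1/(17/2) = 1 + 2/17 = 19/17
5 + 1/(19/17) = 5 + 17/19 = 112/19
1 + 1/(112/19) = 1 + 19/112 = 131/112
2 + 1/(131/112) = 2 + 112/131 = 374/131
6 + 1/(374/131) = 6 + 131/374 = 2375/374

2375/374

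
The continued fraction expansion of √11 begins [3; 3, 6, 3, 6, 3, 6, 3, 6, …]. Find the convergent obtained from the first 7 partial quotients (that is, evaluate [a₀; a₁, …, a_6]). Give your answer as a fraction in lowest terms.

25077/7561

Start with 6.
3 + 1/(6/1) = 3 + 1/6 = 19/6
6 + 1/(19/6) = 6 + 6/19 = 120/19
3 + 1/(120/19) = 3 + 19/120 = 379/120
6 + 1/(379/120) = 6 + 120/379 = 2394/379
3 + 1/(2394/379) = 3 + 379/2394 = 7561/2394
3 + 1/(7561/2394) = 3 + 2394/7561 = 25077/7561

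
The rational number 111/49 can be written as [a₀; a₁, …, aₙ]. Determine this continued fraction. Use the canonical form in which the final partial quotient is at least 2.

[2; 3, 1, 3, 3]

⌊111/49⌋ = 2, remainder 13
⌊49/13⌋ = 3, remainder 10
⌊13/10⌋ = 1, remainder 3
⌊10/3⌋ = 3, remainder 1
⌊3/1⌋ = 3, remainder 0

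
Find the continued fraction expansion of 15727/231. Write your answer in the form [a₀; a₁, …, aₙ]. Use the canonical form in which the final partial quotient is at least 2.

⌊15727/231⌋ = 68, remainder 19
⌊231/19⌋ = 12, remainder 3
⌊19/3⌋ = 6, remainder 1
⌊3/1⌋ = 3, remainder 0

[68; 12, 6, 3]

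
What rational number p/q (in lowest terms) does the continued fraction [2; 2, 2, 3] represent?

41/17

Starting at the tail and folding back:
Start with 3.
2 + 1/(3/1) = 2 + 1/3 = 7/3
2 + 1/(7/3) = 2 + 3/7 = 17/7
2 + 1/(17/7) = 2 + 7/17 = 41/17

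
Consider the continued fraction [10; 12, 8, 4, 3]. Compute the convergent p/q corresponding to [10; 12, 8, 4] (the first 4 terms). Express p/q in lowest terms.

4033/400

Start with 4.
8 + 1/(4/1) = 8 + 1/4 = 33/4
12 + 1/(33/4) = 12 + 4/33 = 400/33
10 + 1/(400/33) = 10 + 33/400 = 4033/400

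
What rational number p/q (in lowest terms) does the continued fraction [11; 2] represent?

23/2

Start with 2.
11 + 1/(2/1) = 11 + 1/2 = 23/2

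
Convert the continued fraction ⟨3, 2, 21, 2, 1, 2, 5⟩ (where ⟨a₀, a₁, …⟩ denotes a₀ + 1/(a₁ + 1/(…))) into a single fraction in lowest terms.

a_0 = 3: 3/1
a_1 = 2: 7/2
a_2 = 21: 150/43
a_3 = 2: 307/88
a_4 = 1: 457/131
a_5 = 2: 1221/350
a_6 = 5: 6562/1881

6562/1881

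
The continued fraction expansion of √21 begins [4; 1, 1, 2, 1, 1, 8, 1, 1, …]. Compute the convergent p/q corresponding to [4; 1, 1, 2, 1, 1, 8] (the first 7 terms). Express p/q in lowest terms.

472/103

a_0 = 4: 4/1
a_1 = 1: 5/1
a_2 = 1: 9/2
a_3 = 2: 23/5
a_4 = 1: 32/7
a_5 = 1: 55/12
a_6 = 8: 472/103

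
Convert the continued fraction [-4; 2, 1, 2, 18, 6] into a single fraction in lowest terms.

-3227/890

a_0 = -4: -4/1
a_1 = 2: -7/2
a_2 = 1: -11/3
a_3 = 2: -29/8
a_4 = 18: -533/147
a_5 = 6: -3227/890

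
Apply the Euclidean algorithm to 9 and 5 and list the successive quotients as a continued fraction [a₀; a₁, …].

[1; 1, 4]

9 ÷ 5 → quotient 1, remainder 4
5 ÷ 4 → quotient 1, remainder 1
4 ÷ 1 → quotient 4, remainder 0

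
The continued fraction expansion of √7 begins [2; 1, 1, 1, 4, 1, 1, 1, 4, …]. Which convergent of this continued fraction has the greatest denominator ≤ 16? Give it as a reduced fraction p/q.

37/14

a_0 = 2: 2/1  (≤ bound)
a_1 = 1: 3/1  (≤ bound)
a_2 = 1: 5/2  (≤ bound)
a_3 = 1: 8/3  (≤ bound)
a_4 = 4: 37/14  (≤ bound)
a_5 = 1: 45/17  (> 16, stop)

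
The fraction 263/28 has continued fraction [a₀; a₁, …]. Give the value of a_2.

1

⌊263/28⌋ = 9, remainder 11
⌊28/11⌋ = 2, remainder 6
⌊11/6⌋ = 1, remainder 5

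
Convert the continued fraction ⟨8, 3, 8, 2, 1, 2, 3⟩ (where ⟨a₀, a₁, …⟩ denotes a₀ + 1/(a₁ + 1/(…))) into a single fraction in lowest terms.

5866/705

Build up convergents one term at a time:
a_0 = 8: 8/1
a_1 = 3: 25/3
a_2 = 8: 208/25
a_3 = 2: 441/53
a_4 = 1: 649/78
a_5 = 2: 1739/209
a_6 = 3: 5866/705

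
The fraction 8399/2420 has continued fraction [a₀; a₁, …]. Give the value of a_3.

47

Repeatedly divide and take the remainder:
8399 = 3·2420 + 1139, so a_0 = 3
2420 = 2·1139 + 142, so a_1 = 2
1139 = 8·142 + 3, so a_2 = 8
142 = 47·3 + 1, so a_3 = 47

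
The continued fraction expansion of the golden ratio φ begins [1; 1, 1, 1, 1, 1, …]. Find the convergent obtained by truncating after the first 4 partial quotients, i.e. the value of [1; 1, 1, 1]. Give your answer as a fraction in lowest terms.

5/3

Use the convergent recurrence hₖ = aₖ·hₖ₋₁ + hₖ₋₂ (and likewise for the denominators kₖ):
a_0 = 1: 1/1
a_1 = 1: 2/1
a_2 = 1: 3/2
a_3 = 1: 5/3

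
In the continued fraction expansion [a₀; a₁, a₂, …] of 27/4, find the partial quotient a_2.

27 = 6·4 + 3, so a_0 = 6
4 = 1·3 + 1, so a_1 = 1
3 = 3·1 + 0, so a_2 = 3

3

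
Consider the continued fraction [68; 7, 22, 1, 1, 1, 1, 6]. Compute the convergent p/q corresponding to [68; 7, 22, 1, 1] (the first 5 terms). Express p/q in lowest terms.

Work from the innermost term outward:
Start with 1.
1 + 1/(1/1) = 1 + 1/1 = 2/1
22 + 1/(2/1) = 22 + 1/2 = 45/2
7 + 1/(45/2) = 7 + 2/45 = 317/45
68 + 1/(317/45) = 68 + 45/317 = 21601/317

21601/317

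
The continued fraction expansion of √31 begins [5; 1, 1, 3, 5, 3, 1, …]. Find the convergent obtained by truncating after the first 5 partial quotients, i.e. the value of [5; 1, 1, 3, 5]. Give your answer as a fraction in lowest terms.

a_0 = 5: 5/1
a_1 = 1: 6/1
a_2 = 1: 11/2
a_3 = 3: 39/7
a_4 = 5: 206/37

206/37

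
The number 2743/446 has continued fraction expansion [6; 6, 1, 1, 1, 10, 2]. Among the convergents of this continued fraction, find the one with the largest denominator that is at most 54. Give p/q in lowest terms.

123/20

List convergents until the denominator exceeds the bound:
a_0 = 6: 6/1  (≤ bound)
a_1 = 6: 37/6  (≤ bound)
a_2 = 1: 43/7  (≤ bound)
a_3 = 1: 80/13  (≤ bound)
a_4 = 1: 123/20  (≤ bound)
a_5 = 10: 1310/213  (> 54, stop)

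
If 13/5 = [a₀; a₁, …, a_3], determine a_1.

1

⌊13/5⌋ = 2, remainder 3
⌊5/3⌋ = 1, remainder 2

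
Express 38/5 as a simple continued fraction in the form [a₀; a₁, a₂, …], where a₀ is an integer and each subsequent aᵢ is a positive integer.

[7; 1, 1, 2]

38 ÷ 5 → quotient 7, remainder 3
5 ÷ 3 → quotient 1, remainder 2
3 ÷ 2 → quotient 1, remainder 1
2 ÷ 1 → quotient 2, remainder 0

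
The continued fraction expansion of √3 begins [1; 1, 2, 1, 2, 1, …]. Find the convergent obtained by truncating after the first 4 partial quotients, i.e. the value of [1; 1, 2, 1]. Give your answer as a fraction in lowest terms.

7/4

Start with 1.
2 + 1/(1/1) = 2 + 1/1 = 3/1
1 + 1/(3/1) = 1 + 1/3 = 4/3
1 + 1/(4/3) = 1 + 3/4 = 7/4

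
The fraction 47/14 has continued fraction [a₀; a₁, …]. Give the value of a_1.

47 ÷ 14 → quotient 3, remainder 5
14 ÷ 5 → quotient 2, remainder 4

2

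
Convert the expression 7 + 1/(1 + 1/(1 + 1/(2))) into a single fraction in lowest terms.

Start with 2.
1 + 1/(2/1) = 1 + 1/2 = 3/2
1 + 1/(3/2) = 1 + 2/3 = 5/3
7 + 1/(5/3) = 7 + 3/5 = 38/5

38/5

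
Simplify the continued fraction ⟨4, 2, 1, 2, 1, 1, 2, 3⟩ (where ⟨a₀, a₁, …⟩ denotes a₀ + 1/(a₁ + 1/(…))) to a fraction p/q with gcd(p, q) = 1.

Start with 3.
2 + 1/(3/1) = 2 + 1/3 = 7/3
1 + 1/(7/3) = 1 + 3/7 = 10/7
1 + 1/(10/7) = 1 + 7/10 = 17/10
2 + 1/(17/10) = 2 + 10/17 = 44/17
1 + 1/(44/17) = 1 + 17/44 = 61/44
2 + 1/(61/44) = 2 + 44/61 = 166/61
4 + 1/(166/61) = 4 + 61/166 = 725/166

725/166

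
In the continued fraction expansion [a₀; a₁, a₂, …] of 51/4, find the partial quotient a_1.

Apply division with remainder until the remainder is 0:
⌊51/4⌋ = 12, remainder 3
⌊4/3⌋ = 1, remainder 1

1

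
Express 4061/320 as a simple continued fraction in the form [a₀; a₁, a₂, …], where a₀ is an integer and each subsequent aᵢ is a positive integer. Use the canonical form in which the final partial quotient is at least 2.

4061 ÷ 320 → quotient 12, remainder 221
320 ÷ 221 → quotient 1, remainder 99
221 ÷ 99 → quotient 2, remainder 23
99 ÷ 23 → quotient 4, remainder 7
23 ÷ 7 → quotient 3, remainder 2
7 ÷ 2 → quotient 3, remainder 1
2 ÷ 1 → quotient 2, remainder 0

[12; 1, 2, 4, 3, 3, 2]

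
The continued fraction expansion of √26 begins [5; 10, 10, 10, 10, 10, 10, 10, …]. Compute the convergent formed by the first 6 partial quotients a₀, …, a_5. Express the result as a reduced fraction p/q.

530451/104030

Build up convergents one term at a time:
a_0 = 5: 5/1
a_1 = 10: 51/10
a_2 = 10: 515/101
a_3 = 10: 5201/1020
a_4 = 10: 52525/10301
a_5 = 10: 530451/104030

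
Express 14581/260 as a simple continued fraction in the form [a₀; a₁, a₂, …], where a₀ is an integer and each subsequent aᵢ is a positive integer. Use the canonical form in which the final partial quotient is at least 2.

14581 = 56·260 + 21, so a_0 = 56
260 = 12·21 + 8, so a_1 = 12
21 = 2·8 + 5, so a_2 = 2
8 = 1·5 + 3, so a_3 = 1
5 = 1·3 + 2, so a_4 = 1
3 = 1·2 + 1, so a_5 = 1
2 = 2·1 + 0, so a_6 = 2

[56; 12, 2, 1, 1, 1, 2]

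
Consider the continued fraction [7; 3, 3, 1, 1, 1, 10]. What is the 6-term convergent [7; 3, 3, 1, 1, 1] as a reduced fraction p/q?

263/36

Use the convergent recurrence hₖ = aₖ·hₖ₋₁ + hₖ₋₂ (and likewise for the denominators kₖ):
a_0 = 7: 7/1
a_1 = 3: 22/3
a_2 = 3: 73/10
a_3 = 1: 95/13
a_4 = 1: 168/23
a_5 = 1: 263/36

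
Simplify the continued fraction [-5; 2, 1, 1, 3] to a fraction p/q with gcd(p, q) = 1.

Collapse the nested fraction from the inside out:
Start with 3.
1 + 1/(3/1) = 1 + 1/3 = 4/3
1 + 1/(4/3) = 1 + 3/4 = 7/4
2 + 1/(7/4) = 2 + 4/7 = 18/7
-5 + 1/(18/7) = -5 + 7/18 = -83/18

-83/18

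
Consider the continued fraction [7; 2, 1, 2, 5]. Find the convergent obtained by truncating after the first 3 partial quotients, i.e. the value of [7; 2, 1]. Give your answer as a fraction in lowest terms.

Start with 1.
2 + 1/(1/1) = 2 + 1/1 = 3/1
7 + 1/(3/1) = 7 + 1/3 = 22/3

22/3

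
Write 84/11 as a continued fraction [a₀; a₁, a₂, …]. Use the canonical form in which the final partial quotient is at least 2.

Repeatedly divide and take the remainder:
⌊84/11⌋ = 7, remainder 7
⌊11/7⌋ = 1, remainder 4
⌊7/4⌋ = 1, remainder 3
⌊4/3⌋ = 1, remainder 1
⌊3/1⌋ = 3, remainder 0

[7; 1, 1, 1, 3]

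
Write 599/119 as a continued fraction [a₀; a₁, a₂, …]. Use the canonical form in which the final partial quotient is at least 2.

⌊599/119⌋ = 5, remainder 4
⌊119/4⌋ = 29, remainder 3
⌊4/3⌋ = 1, remainder 1
⌊3/1⌋ = 3, remainder 0

[5; 29, 1, 3]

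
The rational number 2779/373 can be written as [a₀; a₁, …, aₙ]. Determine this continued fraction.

Run the Euclidean algorithm, recording each quotient:
⌊2779/373⌋ = 7, remainder 168
⌊373/168⌋ = 2, remainder 37
⌊168/37⌋ = 4, remainder 20
⌊37/20⌋ = 1, remainder 17
⌊20/17⌋ = 1, remainder 3
⌊17/3⌋ = 5, remainder 2
⌊3/2⌋ = 1, remainder 1
⌊2/1⌋ = 2, remainder 0

[7; 2, 4, 1, 1, 5, 1, 2]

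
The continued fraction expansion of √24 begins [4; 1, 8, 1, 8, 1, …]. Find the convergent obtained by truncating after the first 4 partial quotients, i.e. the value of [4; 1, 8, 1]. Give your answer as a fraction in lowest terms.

49/10

Start with 1.
8 + 1/(1/1) = 8 + 1/1 = 9/1
1 + 1/(9/1) = 1 + 1/9 = 10/9
4 + 1/(10/9) = 4 + 9/10 = 49/10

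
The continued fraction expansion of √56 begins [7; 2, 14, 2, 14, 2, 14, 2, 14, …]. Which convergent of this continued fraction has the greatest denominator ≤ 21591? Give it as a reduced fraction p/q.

13455/1798

List convergents until the denominator exceeds the bound:
a_0 = 7: 7/1  (≤ bound)
a_1 = 2: 15/2  (≤ bound)
a_2 = 14: 217/29  (≤ bound)
a_3 = 2: 449/60  (≤ bound)
a_4 = 14: 6503/869  (≤ bound)
a_5 = 2: 13455/1798  (≤ bound)
a_6 = 14: 194873/26041  (> 21591, stop)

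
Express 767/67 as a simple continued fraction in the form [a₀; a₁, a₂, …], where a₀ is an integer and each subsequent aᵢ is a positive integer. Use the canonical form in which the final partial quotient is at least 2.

⌊767/67⌋ = 11, remainder 30
⌊67/30⌋ = 2, remainder 7
⌊30/7⌋ = 4, remainder 2
⌊7/2⌋ = 3, remainder 1
⌊2/1⌋ = 2, remainder 0

[11; 2, 4, 3, 2]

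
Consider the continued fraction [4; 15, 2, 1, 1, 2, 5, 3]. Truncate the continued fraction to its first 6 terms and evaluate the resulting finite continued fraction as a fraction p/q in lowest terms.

Compute successive convergents:
a_0 = 4: 4/1
a_1 = 15: 61/15
a_2 = 2: 126/31
a_3 = 1: 187/46
a_4 = 1: 313/77
a_5 = 2: 813/200

813/200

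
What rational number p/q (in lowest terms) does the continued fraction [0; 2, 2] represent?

2/5

Start with 2.
2 + 1/(2/1) = 2 + 1/2 = 5/2
0 + 1/(5/2) = 0 + 2/5 = 2/5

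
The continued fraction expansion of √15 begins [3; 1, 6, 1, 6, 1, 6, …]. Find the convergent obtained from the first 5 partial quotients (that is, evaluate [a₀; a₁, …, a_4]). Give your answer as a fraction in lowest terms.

Work from the innermost term outward:
Start with 6.
1 + 1/(6/1) = 1 + 1/6 = 7/6
6 + 1/(7/6) = 6 + 6/7 = 48/7
1 + 1/(48/7) = 1 + 7/48 = 55/48
3 + 1/(55/48) = 3 + 48/55 = 213/55

213/55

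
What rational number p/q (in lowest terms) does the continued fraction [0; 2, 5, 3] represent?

Start with 3.
5 + 1/(3/1) = 5 + 1/3 = 16/3
2 + 1/(16/3) = 2 + 3/16 = 35/16
0 + 1/(35/16) = 0 + 16/35 = 16/35

16/35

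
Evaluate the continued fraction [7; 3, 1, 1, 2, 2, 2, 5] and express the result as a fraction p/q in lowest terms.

a_0 = 7: 7/1
a_1 = 3: 22/3
a_2 = 1: 29/4
a_3 = 1: 51/7
a_4 = 2: 131/18
a_5 = 2: 313/43
a_6 = 2: 757/104
a_7 = 5: 4098/563

4098/563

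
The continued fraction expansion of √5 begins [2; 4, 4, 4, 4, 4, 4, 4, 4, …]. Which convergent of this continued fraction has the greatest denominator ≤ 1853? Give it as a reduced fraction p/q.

2889/1292

a_0 = 2: 2/1  (≤ bound)
a_1 = 4: 9/4  (≤ bound)
a_2 = 4: 38/17  (≤ bound)
a_3 = 4: 161/72  (≤ bound)
a_4 = 4: 682/305  (≤ bound)
a_5 = 4: 2889/1292  (≤ bound)
a_6 = 4: 12238/5473  (> 1853, stop)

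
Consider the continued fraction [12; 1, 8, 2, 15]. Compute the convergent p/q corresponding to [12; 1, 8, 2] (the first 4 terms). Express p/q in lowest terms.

Collapse the nested fraction from the inside out:
Start with 2.
8 + 1/(2/1) = 8 + 1/2 = 17/2
1 + 1/(17/2) = 1 + 2/17 = 19/17
12 + 1/(19/17) = 12 + 17/19 = 245/19

245/19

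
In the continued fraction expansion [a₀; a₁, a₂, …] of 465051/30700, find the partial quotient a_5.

⌊465051/30700⌋ = 15, remainder 4551
⌊30700/4551⌋ = 6, remainder 3394
⌊4551/3394⌋ = 1, remainder 1157
⌊3394/1157⌋ = 2, remainder 1080
⌊1157/1080⌋ = 1, remainder 77
⌊1080/77⌋ = 14, remainder 2

14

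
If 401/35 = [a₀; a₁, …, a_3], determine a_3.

Apply division with remainder until the remainder is 0:
⌊401/35⌋ = 11, remainder 16
⌊35/16⌋ = 2, remainder 3
⌊16/3⌋ = 5, remainder 1
⌊3/1⌋ = 3, remainder 0

3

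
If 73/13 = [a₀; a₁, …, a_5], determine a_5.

2

⌊73/13⌋ = 5, remainder 8
⌊13/8⌋ = 1, remainder 5
⌊8/5⌋ = 1, remainder 3
⌊5/3⌋ = 1, remainder 2
⌊3/2⌋ = 1, remainder 1
⌊2/1⌋ = 2, remainder 0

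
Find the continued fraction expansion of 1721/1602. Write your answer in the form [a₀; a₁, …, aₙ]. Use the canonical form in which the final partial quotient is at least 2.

Repeatedly divide and take the remainder:
1721 = 1·1602 + 119, so a_0 = 1
1602 = 13·119 + 55, so a_1 = 13
119 = 2·55 + 9, so a_2 = 2
55 = 6·9 + 1, so a_3 = 6
9 = 9·1 + 0, so a_4 = 9

[1; 13, 2, 6, 9]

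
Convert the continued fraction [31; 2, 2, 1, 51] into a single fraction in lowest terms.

11377/362

Start with 51.
1 + 1/(51/1) = 1 + 1/51 = 52/51
2 + 1/(52/51) = 2 + 51/52 = 155/52
2 + 1/(155/52) = 2 + 52/155 = 362/155
31 + 1/(362/155) = 31 + 155/362 = 11377/362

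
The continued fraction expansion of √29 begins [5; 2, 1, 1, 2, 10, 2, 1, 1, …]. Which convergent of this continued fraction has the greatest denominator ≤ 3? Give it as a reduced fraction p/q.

16/3

a_0 = 5: 5/1  (≤ bound)
a_1 = 2: 11/2  (≤ bound)
a_2 = 1: 16/3  (≤ bound)
a_3 = 1: 27/5  (> 3, stop)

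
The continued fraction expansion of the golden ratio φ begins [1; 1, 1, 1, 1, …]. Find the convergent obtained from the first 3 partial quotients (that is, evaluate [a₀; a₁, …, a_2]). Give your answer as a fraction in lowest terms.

3/2

Start with 1.
1 + 1/(1/1) = 1 + 1/1 = 2/1
1 + 1/(2/1) = 1 + 1/2 = 3/2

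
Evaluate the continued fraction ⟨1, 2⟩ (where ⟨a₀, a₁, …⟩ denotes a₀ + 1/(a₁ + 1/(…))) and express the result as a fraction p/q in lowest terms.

3/2

Work from the innermost term outward:
Start with 2.
1 + 1/(2/1) = 1 + 1/2 = 3/2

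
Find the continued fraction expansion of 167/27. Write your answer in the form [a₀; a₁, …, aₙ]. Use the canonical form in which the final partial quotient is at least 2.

Run the Euclidean algorithm, recording each quotient:
⌊167/27⌋ = 6, remainder 5
⌊27/5⌋ = 5, remainder 2
⌊5/2⌋ = 2, remainder 1
⌊2/1⌋ = 2, remainder 0

[6; 5, 2, 2]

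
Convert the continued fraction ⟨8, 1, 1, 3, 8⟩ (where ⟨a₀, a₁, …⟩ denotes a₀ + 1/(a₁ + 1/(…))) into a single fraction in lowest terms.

Use the convergent recurrence hₖ = aₖ·hₖ₋₁ + hₖ₋₂ (and likewise for the denominators kₖ):
a_0 = 8: 8/1
a_1 = 1: 9/1
a_2 = 1: 17/2
a_3 = 3: 60/7
a_4 = 8: 497/58

497/58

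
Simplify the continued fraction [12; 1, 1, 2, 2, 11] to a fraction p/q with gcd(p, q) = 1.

1724/137

a_0 = 12: 12/1
a_1 = 1: 13/1
a_2 = 1: 25/2
a_3 = 2: 63/5
a_4 = 2: 151/12
a_5 = 11: 1724/137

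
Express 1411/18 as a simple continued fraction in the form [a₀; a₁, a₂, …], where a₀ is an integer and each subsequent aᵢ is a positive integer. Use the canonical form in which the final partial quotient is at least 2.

[78; 2, 1, 1, 3]

1411 = 78·18 + 7, so a_0 = 78
18 = 2·7 + 4, so a_1 = 2
7 = 1·4 + 3, so a_2 = 1
4 = 1·3 + 1, so a_3 = 1
3 = 3·1 + 0, so a_4 = 3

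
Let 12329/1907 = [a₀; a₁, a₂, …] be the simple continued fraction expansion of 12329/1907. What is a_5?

44

Run the Euclidean algorithm, recording each quotient:
⌊12329/1907⌋ = 6, remainder 887
⌊1907/887⌋ = 2, remainder 133
⌊887/133⌋ = 6, remainder 89
⌊133/89⌋ = 1, remainder 44
⌊89/44⌋ = 2, remainder 1
⌊44/1⌋ = 44, remainder 0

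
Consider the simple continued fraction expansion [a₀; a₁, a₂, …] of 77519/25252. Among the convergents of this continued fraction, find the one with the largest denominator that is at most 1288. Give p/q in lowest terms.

1495/487

a_0 = 3: 3/1  (≤ bound)
a_1 = 14: 43/14  (≤ bound)
a_2 = 3: 132/43  (≤ bound)
a_3 = 10: 1363/444  (≤ bound)
a_4 = 1: 1495/487  (≤ bound)
a_5 = 3: 5848/1905  (> 1288, stop)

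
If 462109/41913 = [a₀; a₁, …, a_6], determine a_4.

Repeatedly divide and take the remainder:
462109 = 11·41913 + 1066, so a_0 = 11
41913 = 39·1066 + 339, so a_1 = 39
1066 = 3·339 + 49, so a_2 = 3
339 = 6·49 + 45, so a_3 = 6
49 = 1·45 + 4, so a_4 = 1

1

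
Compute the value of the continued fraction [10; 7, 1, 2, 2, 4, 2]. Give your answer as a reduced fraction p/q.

Start with 2.
4 + 1/(2/1) = 4 + 1/2 = 9/2
2 + 1/(9/2) = 2 + 2/9 = 20/9
2 + 1/(20/9) = 2 + 9/20 = 49/20
1 + 1/(49/20) = 1 + 20/49 = 69/49
7 + 1/(69/49) = 7 + 49/69 = 532/69
10 + 1/(532/69) = 10 + 69/532 = 5389/532

5389/532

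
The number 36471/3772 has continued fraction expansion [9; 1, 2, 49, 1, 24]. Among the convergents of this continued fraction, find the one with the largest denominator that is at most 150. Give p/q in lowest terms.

a_0 = 9: 9/1  (≤ bound)
a_1 = 1: 10/1  (≤ bound)
a_2 = 2: 29/3  (≤ bound)
a_3 = 49: 1431/148  (≤ bound)
a_4 = 1: 1460/151  (> 150, stop)

1431/148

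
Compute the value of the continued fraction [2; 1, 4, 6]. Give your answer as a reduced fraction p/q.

87/31

Work from the innermost term outward:
Start with 6.
4 + 1/(6/1) = 4 + 1/6 = 25/6
1 + 1/(25/6) = 1 + 6/25 = 31/25
2 + 1/(31/25) = 2 + 25/31 = 87/31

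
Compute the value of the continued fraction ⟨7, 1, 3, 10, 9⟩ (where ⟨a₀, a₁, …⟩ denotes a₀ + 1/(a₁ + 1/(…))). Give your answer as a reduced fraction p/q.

2893/373

a_0 = 7: 7/1
a_1 = 1: 8/1
a_2 = 3: 31/4
a_3 = 10: 318/41
a_4 = 9: 2893/373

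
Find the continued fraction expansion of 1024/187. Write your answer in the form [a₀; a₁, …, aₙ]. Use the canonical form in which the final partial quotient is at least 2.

[5; 2, 9, 1, 8]

1024 = 5·187 + 89, so a_0 = 5
187 = 2·89 + 9, so a_1 = 2
89 = 9·9 + 8, so a_2 = 9
9 = 1·8 + 1, so a_3 = 1
8 = 8·1 + 0, so a_4 = 8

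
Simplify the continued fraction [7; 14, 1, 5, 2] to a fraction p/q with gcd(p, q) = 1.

1364/193

Collapse the nested fraction from the inside out:
Start with 2.
5 + 1/(2/1) = 5 + 1/2 = 11/2
1 + 1/(11/2) = 1 + 2/11 = 13/11
14 + 1/(13/11) = 14 + 11/13 = 193/13
7 + 1/(193/13) = 7 + 13/193 = 1364/193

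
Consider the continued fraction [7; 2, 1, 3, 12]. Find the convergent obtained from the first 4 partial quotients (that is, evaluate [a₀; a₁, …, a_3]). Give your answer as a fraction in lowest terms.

81/11

Work from the innermost term outward:
Start with 3.
1 + 1/(3/1) = 1 + 1/3 = 4/3
2 + 1/(4/3) = 2 + 3/4 = 11/4
7 + 1/(11/4) = 7 + 4/11 = 81/11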